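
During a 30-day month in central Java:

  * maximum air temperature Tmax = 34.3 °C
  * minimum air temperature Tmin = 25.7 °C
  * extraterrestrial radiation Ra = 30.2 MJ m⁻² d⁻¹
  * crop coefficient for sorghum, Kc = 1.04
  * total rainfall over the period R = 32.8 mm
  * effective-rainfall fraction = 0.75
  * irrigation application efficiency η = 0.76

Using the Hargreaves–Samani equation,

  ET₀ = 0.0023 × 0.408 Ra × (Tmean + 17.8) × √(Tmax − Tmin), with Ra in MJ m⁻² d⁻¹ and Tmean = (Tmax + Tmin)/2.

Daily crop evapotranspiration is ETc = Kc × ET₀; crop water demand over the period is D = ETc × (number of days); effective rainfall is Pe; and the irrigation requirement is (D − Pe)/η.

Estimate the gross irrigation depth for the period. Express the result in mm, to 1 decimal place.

130.7 mm

Tmean = (34.3 + 25.7)/2 = 30.00 °C
0.408 Ra = 0.408 × 30.2 = 12.3216 mm/d equivalent
ET₀ = 0.0023 × 12.3216 × (30.00 + 17.8) × √8.6 = 0.0023 × 12.3216 × 47.80 × 2.9326 = 3.9726 mm/d
ETc = Kc × ET₀ = 1.04 × 3.9726 = 4.1315 mm/d
Crop demand D = ETc × 30 d = 4.1315 × 30 = 123.945 mm
Pe = 0.75 × 32.8 = 24.600 mm
D − Pe = 123.945 − 24.600 = 99.345 mm
Gross irrigation = 99.345 / 0.76 = 130.717 mm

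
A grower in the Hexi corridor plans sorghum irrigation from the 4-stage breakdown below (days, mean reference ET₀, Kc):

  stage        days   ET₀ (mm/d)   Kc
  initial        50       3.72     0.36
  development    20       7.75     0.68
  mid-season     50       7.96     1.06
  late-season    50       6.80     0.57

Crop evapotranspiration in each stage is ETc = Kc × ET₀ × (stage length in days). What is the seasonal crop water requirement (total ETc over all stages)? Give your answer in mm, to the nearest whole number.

788 mm

initial: 0.36 × 3.72 × 50 = 66.96 mm
development: 0.68 × 7.75 × 20 = 105.40 mm
mid-season: 1.06 × 7.96 × 50 = 421.88 mm
late-season: 0.57 × 6.80 × 50 = 193.80 mm
Seasonal total = 788.04 mm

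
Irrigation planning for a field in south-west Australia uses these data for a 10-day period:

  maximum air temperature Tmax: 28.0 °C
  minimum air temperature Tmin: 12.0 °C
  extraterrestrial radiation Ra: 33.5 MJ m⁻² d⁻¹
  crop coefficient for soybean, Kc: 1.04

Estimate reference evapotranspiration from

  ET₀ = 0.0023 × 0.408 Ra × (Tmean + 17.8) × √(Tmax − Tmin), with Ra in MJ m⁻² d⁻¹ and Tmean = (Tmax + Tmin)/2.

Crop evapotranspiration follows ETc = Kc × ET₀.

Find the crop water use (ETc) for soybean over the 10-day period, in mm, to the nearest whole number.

Tmean = (28.0 + 12.0)/2 = 20.00 °C
0.408 Ra = 0.408 × 33.5 = 13.6680 mm/d equivalent
ET₀ = 0.0023 × 13.6680 × (20.00 + 17.8) × √16.0 = 0.0023 × 13.6680 × 37.80 × 4.0000 = 4.7532 mm/d
ETc = Kc × ET₀ = 1.04 × 4.7532 = 4.9433 mm/d
Over 10 days: 4.9433 × 10 = 49.433 mm

49 mm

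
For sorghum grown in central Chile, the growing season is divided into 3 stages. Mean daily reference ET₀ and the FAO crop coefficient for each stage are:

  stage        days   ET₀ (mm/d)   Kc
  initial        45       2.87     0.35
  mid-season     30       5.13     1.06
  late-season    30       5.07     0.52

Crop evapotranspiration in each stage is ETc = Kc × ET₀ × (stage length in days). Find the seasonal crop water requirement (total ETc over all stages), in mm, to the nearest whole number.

initial: 0.35 × 2.87 × 45 = 45.20 mm
mid-season: 1.06 × 5.13 × 30 = 163.13 mm
late-season: 0.52 × 5.07 × 30 = 79.09 mm
Seasonal total = 287.42 mm

287 mm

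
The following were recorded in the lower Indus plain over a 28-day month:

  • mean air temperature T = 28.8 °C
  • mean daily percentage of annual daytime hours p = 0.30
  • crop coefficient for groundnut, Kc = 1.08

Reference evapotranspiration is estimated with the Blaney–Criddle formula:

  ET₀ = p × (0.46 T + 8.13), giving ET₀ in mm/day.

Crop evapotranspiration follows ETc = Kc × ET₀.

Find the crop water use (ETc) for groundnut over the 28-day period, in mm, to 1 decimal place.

ET₀ = 0.30 × (0.46 × 28.8 + 8.13) = 0.30 × 21.378 = 6.4134 mm/d
ETc = Kc × ET₀ = 1.08 × 6.4134 = 6.9265 mm/d
Over 28 days: 6.9265 × 28 = 193.942 mm

193.9 mm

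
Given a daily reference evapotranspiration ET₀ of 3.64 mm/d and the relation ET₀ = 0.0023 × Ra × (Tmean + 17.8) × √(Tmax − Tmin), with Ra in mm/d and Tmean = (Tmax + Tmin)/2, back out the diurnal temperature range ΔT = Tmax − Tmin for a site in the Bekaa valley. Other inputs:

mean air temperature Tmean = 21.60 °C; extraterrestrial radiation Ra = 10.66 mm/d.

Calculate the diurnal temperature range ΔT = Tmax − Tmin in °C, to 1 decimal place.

√ΔT = ET₀ / [0.0023 × Ra × (Tmean+17.8)] = 3.64 / (0.0023 × 10.66 × 39.40) = 3.7681
ΔT = 3.7681² = 14.199 °C

14.2 °C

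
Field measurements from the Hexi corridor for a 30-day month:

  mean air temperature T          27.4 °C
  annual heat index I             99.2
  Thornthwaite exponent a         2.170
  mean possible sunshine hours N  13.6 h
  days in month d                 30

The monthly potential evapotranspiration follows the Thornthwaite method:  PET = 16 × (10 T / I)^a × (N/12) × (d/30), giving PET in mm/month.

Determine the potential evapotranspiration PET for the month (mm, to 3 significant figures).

10T/I = 10 × 27.4 / 99.2 = 2.7621
(10T/I)^a = 2.7621^2.170 = 9.0675
Uncorrected PET = 16 × 9.0675 = 145.080 mm
Correction = (N/12)(d/30) = (13.6/12)(30/30) = 1.1333
PET = 145.080 × 1.1333 = 164.419 mm/month

164 mm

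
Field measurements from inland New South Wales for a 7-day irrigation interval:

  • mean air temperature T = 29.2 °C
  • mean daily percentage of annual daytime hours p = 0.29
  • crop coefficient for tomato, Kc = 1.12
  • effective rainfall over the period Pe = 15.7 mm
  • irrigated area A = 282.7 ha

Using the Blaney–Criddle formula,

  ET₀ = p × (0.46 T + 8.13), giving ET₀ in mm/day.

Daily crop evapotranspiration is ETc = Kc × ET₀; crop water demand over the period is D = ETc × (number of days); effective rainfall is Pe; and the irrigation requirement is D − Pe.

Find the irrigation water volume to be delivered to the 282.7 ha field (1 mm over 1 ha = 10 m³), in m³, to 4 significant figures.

ET₀ = 0.29 × (0.46 × 29.2 + 8.13) = 0.29 × 21.562 = 6.2530 mm/d
ETc = Kc × ET₀ = 1.12 × 6.2530 = 7.0034 mm/d
Crop demand D = ETc × 7 d = 7.0034 × 7 = 49.024 mm
D − Pe = 49.024 − 15.7 = 33.324 mm
Volume = 33.324 mm × 282.7 ha × 10 = 94206.9 m³

94210 m³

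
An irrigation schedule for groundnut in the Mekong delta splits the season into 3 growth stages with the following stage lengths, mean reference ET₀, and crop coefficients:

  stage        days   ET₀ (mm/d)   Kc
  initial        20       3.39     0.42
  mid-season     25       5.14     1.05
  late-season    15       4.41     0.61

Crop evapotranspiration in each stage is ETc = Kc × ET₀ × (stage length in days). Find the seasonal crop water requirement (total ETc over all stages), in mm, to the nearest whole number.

204 mm

initial: 0.42 × 3.39 × 20 = 28.48 mm
mid-season: 1.05 × 5.14 × 25 = 134.93 mm
late-season: 0.61 × 4.41 × 15 = 40.35 mm
Seasonal total = 203.76 mm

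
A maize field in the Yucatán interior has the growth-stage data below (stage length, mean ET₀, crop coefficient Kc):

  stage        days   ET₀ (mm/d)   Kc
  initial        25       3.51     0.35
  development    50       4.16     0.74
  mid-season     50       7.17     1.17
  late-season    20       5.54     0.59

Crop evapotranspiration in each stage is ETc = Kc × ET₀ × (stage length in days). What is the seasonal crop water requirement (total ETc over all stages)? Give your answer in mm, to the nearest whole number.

initial: 0.35 × 3.51 × 25 = 30.71 mm
development: 0.74 × 4.16 × 50 = 153.92 mm
mid-season: 1.17 × 7.17 × 50 = 419.45 mm
late-season: 0.59 × 5.54 × 20 = 65.37 mm
Seasonal total = 669.45 mm

669 mm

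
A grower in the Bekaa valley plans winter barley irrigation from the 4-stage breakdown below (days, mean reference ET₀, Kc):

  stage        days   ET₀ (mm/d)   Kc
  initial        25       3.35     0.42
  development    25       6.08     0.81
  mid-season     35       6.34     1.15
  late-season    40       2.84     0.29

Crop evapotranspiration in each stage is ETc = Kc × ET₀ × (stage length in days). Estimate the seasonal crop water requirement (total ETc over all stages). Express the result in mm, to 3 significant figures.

initial: 0.42 × 3.35 × 25 = 35.18 mm
development: 0.81 × 6.08 × 25 = 123.12 mm
mid-season: 1.15 × 6.34 × 35 = 255.19 mm
late-season: 0.29 × 2.84 × 40 = 32.94 mm
Seasonal total = 446.43 mm

446 mm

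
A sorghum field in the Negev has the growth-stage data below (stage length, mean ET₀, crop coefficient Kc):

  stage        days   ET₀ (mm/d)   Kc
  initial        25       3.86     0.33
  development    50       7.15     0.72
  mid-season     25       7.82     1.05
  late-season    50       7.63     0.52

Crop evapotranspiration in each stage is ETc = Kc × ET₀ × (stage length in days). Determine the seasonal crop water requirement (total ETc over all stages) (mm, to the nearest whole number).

693 mm

initial: 0.33 × 3.86 × 25 = 31.85 mm
development: 0.72 × 7.15 × 50 = 257.40 mm
mid-season: 1.05 × 7.82 × 25 = 205.28 mm
late-season: 0.52 × 7.63 × 50 = 198.38 mm
Seasonal total = 692.91 mm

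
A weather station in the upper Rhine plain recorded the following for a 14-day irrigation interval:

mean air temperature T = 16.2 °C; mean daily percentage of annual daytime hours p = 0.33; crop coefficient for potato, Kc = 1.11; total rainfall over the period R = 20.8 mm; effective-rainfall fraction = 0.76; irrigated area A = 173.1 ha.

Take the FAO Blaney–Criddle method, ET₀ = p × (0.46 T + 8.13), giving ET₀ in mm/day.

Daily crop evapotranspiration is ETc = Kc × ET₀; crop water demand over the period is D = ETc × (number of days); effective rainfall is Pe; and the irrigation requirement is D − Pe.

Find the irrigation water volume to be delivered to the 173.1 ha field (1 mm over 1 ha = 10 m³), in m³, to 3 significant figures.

ET₀ = 0.33 × (0.46 × 16.2 + 8.13) = 0.33 × 15.582 = 5.1421 mm/d
ETc = Kc × ET₀ = 1.11 × 5.1421 = 5.7077 mm/d
Crop demand D = ETc × 14 d = 5.7077 × 14 = 79.908 mm
Pe = 0.76 × 20.8 = 15.808 mm
D − Pe = 79.908 − 15.808 = 64.100 mm
Volume = 64.100 mm × 173.1 ha × 10 = 110957.1 m³

111000 m³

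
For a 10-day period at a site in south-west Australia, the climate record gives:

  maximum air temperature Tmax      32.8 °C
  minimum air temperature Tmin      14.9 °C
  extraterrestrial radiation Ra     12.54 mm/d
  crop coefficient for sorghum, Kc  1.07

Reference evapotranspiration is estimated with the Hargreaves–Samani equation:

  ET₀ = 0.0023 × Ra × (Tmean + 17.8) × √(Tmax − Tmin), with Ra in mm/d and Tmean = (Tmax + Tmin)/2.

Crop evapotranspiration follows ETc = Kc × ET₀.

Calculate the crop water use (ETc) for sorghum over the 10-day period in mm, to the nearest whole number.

54 mm

Tmean = (32.8 + 14.9)/2 = 23.85 °C
ET₀ = 0.0023 × 12.54 × (23.85 + 17.8) × √17.9 = 0.0023 × 12.54 × 41.65 × 4.2308 = 5.0823 mm/d
ETc = Kc × ET₀ = 1.07 × 5.0823 = 5.4381 mm/d
Over 10 days: 5.4381 × 10 = 54.381 mm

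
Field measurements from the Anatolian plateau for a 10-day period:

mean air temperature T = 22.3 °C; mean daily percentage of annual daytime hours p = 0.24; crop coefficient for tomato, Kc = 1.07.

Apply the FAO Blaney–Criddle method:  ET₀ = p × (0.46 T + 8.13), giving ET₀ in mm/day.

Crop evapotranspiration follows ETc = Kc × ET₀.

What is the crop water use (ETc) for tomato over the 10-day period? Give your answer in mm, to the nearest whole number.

ET₀ = 0.24 × (0.46 × 22.3 + 8.13) = 0.24 × 18.388 = 4.4131 mm/d
ETc = Kc × ET₀ = 1.07 × 4.4131 = 4.7220 mm/d
Over 10 days: 4.7220 × 10 = 47.220 mm

47 mm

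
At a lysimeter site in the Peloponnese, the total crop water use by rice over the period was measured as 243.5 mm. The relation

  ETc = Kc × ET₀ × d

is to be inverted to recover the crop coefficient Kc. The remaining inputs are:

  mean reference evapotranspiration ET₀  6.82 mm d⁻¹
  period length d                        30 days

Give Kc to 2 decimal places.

1.19

ETc = Kc × ET₀ × d  ⇒  Kc = ETc / (ET₀ × d)
Kc = 243.5 / (6.82 × 30) = 243.5 / 204.60 = 1.1901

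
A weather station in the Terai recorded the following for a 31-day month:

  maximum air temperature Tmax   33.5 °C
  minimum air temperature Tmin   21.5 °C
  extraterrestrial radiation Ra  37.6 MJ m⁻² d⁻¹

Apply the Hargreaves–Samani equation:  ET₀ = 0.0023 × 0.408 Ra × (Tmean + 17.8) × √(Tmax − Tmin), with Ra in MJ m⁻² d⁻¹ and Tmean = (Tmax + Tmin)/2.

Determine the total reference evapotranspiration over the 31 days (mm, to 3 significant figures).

172 mm

Tmean = (33.5 + 21.5)/2 = 27.50 °C
0.408 Ra = 0.408 × 37.6 = 15.3408 mm/d equivalent
ET₀ = 0.0023 × 15.3408 × (27.50 + 17.8) × √12.0 = 0.0023 × 15.3408 × 45.30 × 3.4641 = 5.5369 mm/d
Over 31 days: 5.5369 × 31 = 171.644 mm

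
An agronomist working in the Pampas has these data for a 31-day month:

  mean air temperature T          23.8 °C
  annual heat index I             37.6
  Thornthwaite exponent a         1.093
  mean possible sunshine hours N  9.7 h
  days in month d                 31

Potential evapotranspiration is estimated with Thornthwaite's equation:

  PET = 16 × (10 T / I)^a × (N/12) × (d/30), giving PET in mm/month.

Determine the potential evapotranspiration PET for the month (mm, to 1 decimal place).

100.4 mm

10T/I = 10 × 23.8 / 37.6 = 6.3298
(10T/I)^a = 6.3298^1.093 = 7.5148
Uncorrected PET = 16 × 7.5148 = 120.237 mm
Correction = (N/12)(d/30) = (9.7/12)(31/30) = 0.8353
PET = 120.237 × 0.8353 = 100.434 mm/month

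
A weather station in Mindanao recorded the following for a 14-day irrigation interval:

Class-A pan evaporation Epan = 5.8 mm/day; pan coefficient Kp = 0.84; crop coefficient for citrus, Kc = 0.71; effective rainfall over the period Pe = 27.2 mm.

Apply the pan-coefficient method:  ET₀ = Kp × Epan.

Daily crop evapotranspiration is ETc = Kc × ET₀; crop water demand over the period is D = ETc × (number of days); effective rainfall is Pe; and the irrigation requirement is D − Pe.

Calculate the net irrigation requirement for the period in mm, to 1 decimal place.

ET₀ = 0.84 × 5.8 = 4.8720 mm/d
ETc = Kc × ET₀ = 0.71 × 4.8720 = 3.4591 mm/d
Crop demand D = ETc × 14 d = 3.4591 × 14 = 48.427 mm
D − Pe = 48.427 − 27.2 = 21.227 mm

21.2 mm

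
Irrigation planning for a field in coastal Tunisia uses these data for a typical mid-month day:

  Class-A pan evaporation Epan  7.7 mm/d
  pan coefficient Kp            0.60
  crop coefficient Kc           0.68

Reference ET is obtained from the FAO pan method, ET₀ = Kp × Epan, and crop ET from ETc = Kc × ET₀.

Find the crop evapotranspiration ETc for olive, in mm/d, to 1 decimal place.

3.1 mm/d

ET₀ = 0.60 × 7.7 = 4.6200 mm/d
ETc = Kc × ET₀ = 0.68 × 4.6200 = 3.1416 mm/d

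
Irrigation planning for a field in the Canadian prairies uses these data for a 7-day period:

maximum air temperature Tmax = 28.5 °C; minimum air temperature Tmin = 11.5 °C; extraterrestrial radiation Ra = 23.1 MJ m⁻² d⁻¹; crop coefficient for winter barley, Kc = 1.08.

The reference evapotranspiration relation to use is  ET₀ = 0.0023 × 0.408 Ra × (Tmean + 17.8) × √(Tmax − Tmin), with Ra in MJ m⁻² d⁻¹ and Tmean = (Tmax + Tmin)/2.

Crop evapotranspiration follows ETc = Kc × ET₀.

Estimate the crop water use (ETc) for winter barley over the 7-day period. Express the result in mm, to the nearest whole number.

26 mm

Tmean = (28.5 + 11.5)/2 = 20.00 °C
0.408 Ra = 0.408 × 23.1 = 9.4248 mm/d equivalent
ET₀ = 0.0023 × 9.4248 × (20.00 + 17.8) × √17.0 = 0.0023 × 9.4248 × 37.80 × 4.1231 = 3.3784 mm/d
ETc = Kc × ET₀ = 1.08 × 3.3784 = 3.6487 mm/d
Over 7 days: 3.6487 × 7 = 25.541 mm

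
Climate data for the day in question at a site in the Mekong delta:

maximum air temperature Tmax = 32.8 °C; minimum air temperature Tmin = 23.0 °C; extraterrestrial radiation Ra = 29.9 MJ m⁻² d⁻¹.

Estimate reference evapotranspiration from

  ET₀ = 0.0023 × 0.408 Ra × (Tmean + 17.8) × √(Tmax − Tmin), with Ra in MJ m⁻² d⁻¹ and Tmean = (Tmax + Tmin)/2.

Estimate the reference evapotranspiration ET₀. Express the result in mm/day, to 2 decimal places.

Tmean = (32.8 + 23.0)/2 = 27.90 °C
0.408 Ra = 0.408 × 29.9 = 12.1992 mm/d equivalent
ET₀ = 0.0023 × 12.1992 × (27.90 + 17.8) × √9.8 = 0.0023 × 12.1992 × 45.70 × 3.1305 = 4.0141 mm/d

4.01 mm/day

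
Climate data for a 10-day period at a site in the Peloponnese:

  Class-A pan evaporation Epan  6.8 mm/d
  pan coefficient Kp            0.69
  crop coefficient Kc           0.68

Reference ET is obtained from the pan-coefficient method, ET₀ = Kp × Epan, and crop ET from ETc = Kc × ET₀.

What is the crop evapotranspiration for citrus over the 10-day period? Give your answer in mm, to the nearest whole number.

32 mm

ET₀ = 0.69 × 6.8 = 4.6920 mm/d
ETc = Kc × ET₀ = 0.68 × 4.6920 = 3.1906 mm/d
Over 10 days: 3.1906 × 10 = 31.906 mm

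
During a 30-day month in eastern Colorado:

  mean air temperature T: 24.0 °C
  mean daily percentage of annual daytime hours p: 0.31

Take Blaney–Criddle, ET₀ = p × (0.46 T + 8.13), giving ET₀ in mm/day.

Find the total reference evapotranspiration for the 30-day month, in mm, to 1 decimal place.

178.3 mm

ET₀ = 0.31 × (0.46 × 24.0 + 8.13) = 0.31 × 19.170 = 5.9427 mm/d
Monthly total = 5.9427 × 30 = 178.281 mm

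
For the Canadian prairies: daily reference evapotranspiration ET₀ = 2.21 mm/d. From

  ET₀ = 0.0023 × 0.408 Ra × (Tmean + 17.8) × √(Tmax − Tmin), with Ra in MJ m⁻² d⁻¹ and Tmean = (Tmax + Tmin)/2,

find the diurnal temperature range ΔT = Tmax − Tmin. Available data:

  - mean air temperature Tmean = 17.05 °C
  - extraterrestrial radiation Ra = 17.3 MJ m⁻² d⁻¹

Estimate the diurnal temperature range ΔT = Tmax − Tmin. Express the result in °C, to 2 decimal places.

√ΔT = ET₀ / [0.0023 × 0.408 × Ra × (Tmean+17.8)] = 2.21 / (0.0023 × 7.0584 × 34.85) = 3.9062
ΔT = 3.9062² = 15.258 °C

15.26 °C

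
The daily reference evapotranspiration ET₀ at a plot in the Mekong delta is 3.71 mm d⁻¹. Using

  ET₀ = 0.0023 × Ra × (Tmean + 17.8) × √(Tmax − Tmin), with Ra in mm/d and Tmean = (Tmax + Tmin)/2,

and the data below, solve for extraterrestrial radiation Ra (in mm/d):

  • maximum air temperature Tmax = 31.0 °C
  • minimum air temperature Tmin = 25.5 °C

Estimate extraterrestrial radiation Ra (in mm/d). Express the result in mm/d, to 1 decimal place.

Tmean = 28.25 °C; √ΔT = 2.3452
Ra = ET₀ / [0.0023 × (Tmean+17.8) × √ΔT] = 3.71 / (0.0023 × 46.05 × 2.3452) = 14.936 mm/d

14.9 mm/d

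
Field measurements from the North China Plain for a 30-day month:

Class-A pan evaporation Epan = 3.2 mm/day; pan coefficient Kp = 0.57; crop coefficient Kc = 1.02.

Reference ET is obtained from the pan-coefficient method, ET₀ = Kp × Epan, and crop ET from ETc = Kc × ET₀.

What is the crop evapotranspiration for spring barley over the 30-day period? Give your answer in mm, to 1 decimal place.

ET₀ = 0.57 × 3.2 = 1.8240 mm/d
ETc = Kc × ET₀ = 1.02 × 1.8240 = 1.8605 mm/d
Over 30 days: 1.8605 × 30 = 55.815 mm

55.8 mm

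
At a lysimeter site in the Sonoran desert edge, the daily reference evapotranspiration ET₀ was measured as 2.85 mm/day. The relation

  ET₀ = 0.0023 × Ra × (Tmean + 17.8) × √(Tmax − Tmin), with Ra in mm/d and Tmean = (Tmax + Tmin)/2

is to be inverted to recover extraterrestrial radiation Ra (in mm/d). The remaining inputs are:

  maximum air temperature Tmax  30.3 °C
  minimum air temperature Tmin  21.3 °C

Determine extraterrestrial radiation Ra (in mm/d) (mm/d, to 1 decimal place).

9.5 mm/d

Tmean = 25.80 °C; √ΔT = 3.0000
Ra = ET₀ / [0.0023 × (Tmean+17.8) × √ΔT] = 2.85 / (0.0023 × 43.60 × 3.0000) = 9.473 mm/d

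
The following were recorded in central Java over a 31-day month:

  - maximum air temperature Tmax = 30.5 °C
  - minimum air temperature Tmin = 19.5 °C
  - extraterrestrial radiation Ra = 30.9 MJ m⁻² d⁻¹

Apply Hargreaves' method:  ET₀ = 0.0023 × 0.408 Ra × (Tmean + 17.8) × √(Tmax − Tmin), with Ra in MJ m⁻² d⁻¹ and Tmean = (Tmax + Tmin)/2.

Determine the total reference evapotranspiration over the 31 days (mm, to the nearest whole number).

Tmean = (30.5 + 19.5)/2 = 25.00 °C
0.408 Ra = 0.408 × 30.9 = 12.6072 mm/d equivalent
ET₀ = 0.0023 × 12.6072 × (25.00 + 17.8) × √11.0 = 0.0023 × 12.6072 × 42.80 × 3.3166 = 4.1161 mm/d
Over 31 days: 4.1161 × 31 = 127.599 mm

128 mm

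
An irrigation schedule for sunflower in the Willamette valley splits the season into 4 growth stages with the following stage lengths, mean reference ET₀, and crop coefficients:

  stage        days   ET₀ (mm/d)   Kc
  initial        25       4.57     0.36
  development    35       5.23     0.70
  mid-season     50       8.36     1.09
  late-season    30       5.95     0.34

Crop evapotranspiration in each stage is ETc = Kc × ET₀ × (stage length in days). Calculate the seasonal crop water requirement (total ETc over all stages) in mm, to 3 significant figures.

initial: 0.36 × 4.57 × 25 = 41.13 mm
development: 0.70 × 5.23 × 35 = 128.14 mm
mid-season: 1.09 × 8.36 × 50 = 455.62 mm
late-season: 0.34 × 5.95 × 30 = 60.69 mm
Seasonal total = 685.58 mm

686 mm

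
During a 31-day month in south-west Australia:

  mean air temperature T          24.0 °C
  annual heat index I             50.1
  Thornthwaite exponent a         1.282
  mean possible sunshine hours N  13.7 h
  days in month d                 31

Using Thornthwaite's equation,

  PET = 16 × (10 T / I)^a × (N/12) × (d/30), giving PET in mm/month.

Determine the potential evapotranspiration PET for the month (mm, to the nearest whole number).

141 mm

10T/I = 10 × 24.0 / 50.1 = 4.7904
(10T/I)^a = 4.7904^1.282 = 7.4514
Uncorrected PET = 16 × 7.4514 = 119.222 mm
Correction = (N/12)(d/30) = (13.7/12)(31/30) = 1.1797
PET = 119.222 × 1.1797 = 140.646 mm/month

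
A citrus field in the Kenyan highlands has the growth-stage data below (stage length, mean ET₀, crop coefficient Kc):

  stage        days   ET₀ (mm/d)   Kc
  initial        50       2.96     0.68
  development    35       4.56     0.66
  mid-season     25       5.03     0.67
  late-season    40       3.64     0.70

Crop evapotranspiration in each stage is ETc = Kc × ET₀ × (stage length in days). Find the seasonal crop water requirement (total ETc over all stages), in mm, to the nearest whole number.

initial: 0.68 × 2.96 × 50 = 100.64 mm
development: 0.66 × 4.56 × 35 = 105.34 mm
mid-season: 0.67 × 5.03 × 25 = 84.25 mm
late-season: 0.70 × 3.64 × 40 = 101.92 mm
Seasonal total = 392.15 mm

392 mm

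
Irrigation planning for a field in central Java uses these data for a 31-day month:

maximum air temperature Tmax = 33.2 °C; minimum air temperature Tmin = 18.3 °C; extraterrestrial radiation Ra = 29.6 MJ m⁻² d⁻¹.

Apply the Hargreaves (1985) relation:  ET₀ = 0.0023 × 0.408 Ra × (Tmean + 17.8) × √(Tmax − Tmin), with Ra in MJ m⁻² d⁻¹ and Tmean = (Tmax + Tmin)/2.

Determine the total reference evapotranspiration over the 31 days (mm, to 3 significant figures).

145 mm

Tmean = (33.2 + 18.3)/2 = 25.75 °C
0.408 Ra = 0.408 × 29.6 = 12.0768 mm/d equivalent
ET₀ = 0.0023 × 12.0768 × (25.75 + 17.8) × √14.9 = 0.0023 × 12.0768 × 43.55 × 3.8601 = 4.6695 mm/d
Over 31 days: 4.6695 × 31 = 144.755 mm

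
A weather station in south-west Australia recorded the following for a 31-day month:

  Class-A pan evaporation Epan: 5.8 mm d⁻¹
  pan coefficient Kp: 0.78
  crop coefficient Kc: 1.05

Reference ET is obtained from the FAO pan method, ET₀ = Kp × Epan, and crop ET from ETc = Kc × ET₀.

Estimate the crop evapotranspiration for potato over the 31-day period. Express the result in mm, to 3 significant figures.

147 mm

ET₀ = 0.78 × 5.8 = 4.5240 mm/d
ETc = Kc × ET₀ = 1.05 × 4.5240 = 4.7502 mm/d
Over 31 days: 4.7502 × 31 = 147.256 mm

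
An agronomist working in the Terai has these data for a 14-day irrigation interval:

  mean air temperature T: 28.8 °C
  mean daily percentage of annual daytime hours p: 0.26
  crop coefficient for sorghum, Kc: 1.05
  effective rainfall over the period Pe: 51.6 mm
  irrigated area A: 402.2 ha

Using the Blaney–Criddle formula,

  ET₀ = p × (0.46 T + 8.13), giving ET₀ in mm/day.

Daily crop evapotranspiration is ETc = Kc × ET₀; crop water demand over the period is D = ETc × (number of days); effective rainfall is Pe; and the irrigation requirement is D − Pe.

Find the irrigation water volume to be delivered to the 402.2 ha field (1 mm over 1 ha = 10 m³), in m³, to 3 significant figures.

121000 m³

ET₀ = 0.26 × (0.46 × 28.8 + 8.13) = 0.26 × 21.378 = 5.5583 mm/d
ETc = Kc × ET₀ = 1.05 × 5.5583 = 5.8362 mm/d
Crop demand D = ETc × 14 d = 5.8362 × 14 = 81.707 mm
D − Pe = 81.707 − 51.6 = 30.107 mm
Volume = 30.107 mm × 402.2 ha × 10 = 121090.4 m³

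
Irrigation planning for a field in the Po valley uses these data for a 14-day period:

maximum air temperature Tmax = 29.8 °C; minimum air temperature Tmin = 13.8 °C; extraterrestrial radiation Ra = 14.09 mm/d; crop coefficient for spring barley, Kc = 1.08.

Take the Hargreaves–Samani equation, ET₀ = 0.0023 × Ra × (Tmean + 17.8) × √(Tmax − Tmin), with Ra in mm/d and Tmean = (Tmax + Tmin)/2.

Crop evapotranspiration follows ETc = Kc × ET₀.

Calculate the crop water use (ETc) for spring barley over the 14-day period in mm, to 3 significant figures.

Tmean = (29.8 + 13.8)/2 = 21.80 °C
ET₀ = 0.0023 × 14.09 × (21.80 + 17.8) × √16.0 = 0.0023 × 14.09 × 39.60 × 4.0000 = 5.1333 mm/d
ETc = Kc × ET₀ = 1.08 × 5.1333 = 5.5440 mm/d
Over 14 days: 5.5440 × 14 = 77.616 mm

77.6 mm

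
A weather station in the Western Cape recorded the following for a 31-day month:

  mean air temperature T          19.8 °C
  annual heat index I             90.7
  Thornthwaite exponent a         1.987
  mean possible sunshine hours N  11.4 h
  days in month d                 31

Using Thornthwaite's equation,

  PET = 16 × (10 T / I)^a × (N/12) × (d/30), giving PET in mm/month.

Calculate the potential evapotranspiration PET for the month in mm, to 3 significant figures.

10T/I = 10 × 19.8 / 90.7 = 2.1830
(10T/I)^a = 2.1830^1.987 = 4.7174
Uncorrected PET = 16 × 4.7174 = 75.478 mm
Correction = (N/12)(d/30) = (11.4/12)(31/30) = 0.9817
PET = 75.478 × 0.9817 = 74.097 mm/month

74.1 mm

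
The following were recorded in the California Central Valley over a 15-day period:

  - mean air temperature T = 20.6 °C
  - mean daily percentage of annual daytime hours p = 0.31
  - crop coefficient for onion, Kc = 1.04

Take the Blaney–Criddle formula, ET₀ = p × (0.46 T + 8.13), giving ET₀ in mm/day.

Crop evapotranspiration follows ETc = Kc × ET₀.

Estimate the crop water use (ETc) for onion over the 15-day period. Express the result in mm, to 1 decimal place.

ET₀ = 0.31 × (0.46 × 20.6 + 8.13) = 0.31 × 17.606 = 5.4579 mm/d
ETc = Kc × ET₀ = 1.04 × 5.4579 = 5.6762 mm/d
Over 15 days: 5.6762 × 15 = 85.143 mm

85.1 mm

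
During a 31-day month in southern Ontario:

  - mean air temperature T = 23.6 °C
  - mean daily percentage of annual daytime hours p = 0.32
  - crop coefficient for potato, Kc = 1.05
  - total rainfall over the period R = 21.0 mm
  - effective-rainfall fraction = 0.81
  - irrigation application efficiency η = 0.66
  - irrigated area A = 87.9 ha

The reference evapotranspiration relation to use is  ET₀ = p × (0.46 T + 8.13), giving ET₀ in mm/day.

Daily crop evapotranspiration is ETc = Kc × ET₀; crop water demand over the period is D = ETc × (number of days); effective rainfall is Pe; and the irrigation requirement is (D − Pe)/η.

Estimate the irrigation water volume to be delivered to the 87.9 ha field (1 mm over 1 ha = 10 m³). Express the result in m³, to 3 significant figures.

ET₀ = 0.32 × (0.46 × 23.6 + 8.13) = 0.32 × 18.986 = 6.0755 mm/d
ETc = Kc × ET₀ = 1.05 × 6.0755 = 6.3793 mm/d
Crop demand D = ETc × 31 d = 6.3793 × 31 = 197.758 mm
Pe = 0.81 × 21.0 = 17.010 mm
D − Pe = 197.758 − 17.010 = 180.748 mm
Gross irrigation = 180.748 / 0.66 = 273.861 mm
Volume = 273.861 mm × 87.9 ha × 10 = 240723.8 m³

241000 m³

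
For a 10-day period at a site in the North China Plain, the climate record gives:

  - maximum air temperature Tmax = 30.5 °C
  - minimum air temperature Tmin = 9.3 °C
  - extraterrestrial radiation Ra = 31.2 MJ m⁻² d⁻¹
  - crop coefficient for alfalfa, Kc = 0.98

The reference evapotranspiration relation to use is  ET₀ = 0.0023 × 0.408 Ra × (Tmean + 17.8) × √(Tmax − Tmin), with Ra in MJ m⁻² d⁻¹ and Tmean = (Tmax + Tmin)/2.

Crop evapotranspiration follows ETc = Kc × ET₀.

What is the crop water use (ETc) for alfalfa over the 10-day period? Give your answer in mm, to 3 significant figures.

Tmean = (30.5 + 9.3)/2 = 19.90 °C
0.408 Ra = 0.408 × 31.2 = 12.7296 mm/d equivalent
ET₀ = 0.0023 × 12.7296 × (19.90 + 17.8) × √21.2 = 0.0023 × 12.7296 × 37.70 × 4.6043 = 5.0822 mm/d
ETc = Kc × ET₀ = 0.98 × 5.0822 = 4.9806 mm/d
Over 10 days: 4.9806 × 10 = 49.806 mm

49.8 mm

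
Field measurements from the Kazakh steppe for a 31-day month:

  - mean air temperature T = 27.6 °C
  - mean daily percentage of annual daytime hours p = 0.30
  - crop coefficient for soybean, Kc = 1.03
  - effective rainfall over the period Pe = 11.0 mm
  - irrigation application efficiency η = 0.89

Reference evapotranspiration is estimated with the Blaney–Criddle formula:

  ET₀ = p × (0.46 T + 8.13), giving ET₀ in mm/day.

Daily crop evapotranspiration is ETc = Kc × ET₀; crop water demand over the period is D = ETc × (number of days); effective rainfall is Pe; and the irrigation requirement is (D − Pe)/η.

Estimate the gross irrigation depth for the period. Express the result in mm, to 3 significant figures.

ET₀ = 0.30 × (0.46 × 27.6 + 8.13) = 0.30 × 20.826 = 6.2478 mm/d
ETc = Kc × ET₀ = 1.03 × 6.2478 = 6.4352 mm/d
Crop demand D = ETc × 31 d = 6.4352 × 31 = 199.491 mm
D − Pe = 199.491 − 11.0 = 188.491 mm
Gross irrigation = 188.491 / 0.89 = 211.788 mm

212 mm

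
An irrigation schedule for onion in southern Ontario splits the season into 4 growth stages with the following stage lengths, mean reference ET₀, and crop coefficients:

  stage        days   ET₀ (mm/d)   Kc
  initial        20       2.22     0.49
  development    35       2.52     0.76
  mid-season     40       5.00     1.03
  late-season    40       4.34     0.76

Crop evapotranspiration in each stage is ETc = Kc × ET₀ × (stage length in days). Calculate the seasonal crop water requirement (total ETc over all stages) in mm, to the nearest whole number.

427 mm

initial: 0.49 × 2.22 × 20 = 21.76 mm
development: 0.76 × 2.52 × 35 = 67.03 mm
mid-season: 1.03 × 5.00 × 40 = 206.00 mm
late-season: 0.76 × 4.34 × 40 = 131.94 mm
Seasonal total = 426.73 mm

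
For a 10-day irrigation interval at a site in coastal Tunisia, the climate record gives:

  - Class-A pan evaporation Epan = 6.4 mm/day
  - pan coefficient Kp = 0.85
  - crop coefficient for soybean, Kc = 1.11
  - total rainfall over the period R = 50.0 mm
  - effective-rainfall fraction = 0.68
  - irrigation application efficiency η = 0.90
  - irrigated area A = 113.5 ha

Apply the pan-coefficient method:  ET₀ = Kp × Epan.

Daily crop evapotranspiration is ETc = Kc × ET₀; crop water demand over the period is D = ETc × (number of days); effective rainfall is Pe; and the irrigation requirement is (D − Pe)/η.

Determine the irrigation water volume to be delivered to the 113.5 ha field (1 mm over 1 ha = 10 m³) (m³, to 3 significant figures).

33300 m³

ET₀ = 0.85 × 6.4 = 5.4400 mm/d
ETc = Kc × ET₀ = 1.11 × 5.4400 = 6.0384 mm/d
Crop demand D = ETc × 10 d = 6.0384 × 10 = 60.384 mm
Pe = 0.68 × 50.0 = 34.000 mm
D − Pe = 60.384 − 34.000 = 26.384 mm
Gross irrigation = 26.384 / 0.90 = 29.316 mm
Volume = 29.316 mm × 113.5 ha × 10 = 33273.7 m³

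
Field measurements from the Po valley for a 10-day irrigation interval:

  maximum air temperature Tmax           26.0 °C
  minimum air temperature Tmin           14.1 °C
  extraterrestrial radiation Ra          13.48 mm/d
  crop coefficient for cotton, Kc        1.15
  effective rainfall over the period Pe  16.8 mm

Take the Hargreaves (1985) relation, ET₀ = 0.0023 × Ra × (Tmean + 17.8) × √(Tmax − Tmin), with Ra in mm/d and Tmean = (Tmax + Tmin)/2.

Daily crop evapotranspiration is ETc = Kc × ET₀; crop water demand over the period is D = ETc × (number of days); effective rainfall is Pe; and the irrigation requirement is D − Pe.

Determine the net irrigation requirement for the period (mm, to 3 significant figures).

29.8 mm

Tmean = (26.0 + 14.1)/2 = 20.05 °C
ET₀ = 0.0023 × 13.48 × (20.05 + 17.8) × √11.9 = 0.0023 × 13.48 × 37.85 × 3.4496 = 4.0481 mm/d
ETc = Kc × ET₀ = 1.15 × 4.0481 = 4.6553 mm/d
Crop demand D = ETc × 10 d = 4.6553 × 10 = 46.553 mm
D − Pe = 46.553 − 16.8 = 29.753 mm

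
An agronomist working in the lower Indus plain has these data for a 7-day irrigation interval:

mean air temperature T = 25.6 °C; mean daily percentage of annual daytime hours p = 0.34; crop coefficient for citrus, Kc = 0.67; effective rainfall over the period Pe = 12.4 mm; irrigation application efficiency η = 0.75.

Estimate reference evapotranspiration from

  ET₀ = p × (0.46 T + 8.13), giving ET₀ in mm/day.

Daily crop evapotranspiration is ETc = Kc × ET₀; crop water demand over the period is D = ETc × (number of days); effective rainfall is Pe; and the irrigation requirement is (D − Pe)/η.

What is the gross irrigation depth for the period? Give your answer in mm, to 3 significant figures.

25.8 mm

ET₀ = 0.34 × (0.46 × 25.6 + 8.13) = 0.34 × 19.906 = 6.7680 mm/d
ETc = Kc × ET₀ = 0.67 × 6.7680 = 4.5346 mm/d
Crop demand D = ETc × 7 d = 4.5346 × 7 = 31.742 mm
D − Pe = 31.742 − 12.4 = 19.342 mm
Gross irrigation = 19.342 / 0.75 = 25.789 mm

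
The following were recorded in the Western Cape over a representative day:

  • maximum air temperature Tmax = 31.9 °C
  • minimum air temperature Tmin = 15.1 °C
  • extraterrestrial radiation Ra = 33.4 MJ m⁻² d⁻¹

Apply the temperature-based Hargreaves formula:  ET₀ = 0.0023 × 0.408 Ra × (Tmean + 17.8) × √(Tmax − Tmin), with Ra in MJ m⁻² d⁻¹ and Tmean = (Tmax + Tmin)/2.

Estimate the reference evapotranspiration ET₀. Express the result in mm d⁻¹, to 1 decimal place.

5.3 mm d⁻¹

Tmean = (31.9 + 15.1)/2 = 23.50 °C
0.408 Ra = 0.408 × 33.4 = 13.6272 mm/d equivalent
ET₀ = 0.0023 × 13.6272 × (23.50 + 17.8) × √16.8 = 0.0023 × 13.6272 × 41.30 × 4.0988 = 5.3057 mm/d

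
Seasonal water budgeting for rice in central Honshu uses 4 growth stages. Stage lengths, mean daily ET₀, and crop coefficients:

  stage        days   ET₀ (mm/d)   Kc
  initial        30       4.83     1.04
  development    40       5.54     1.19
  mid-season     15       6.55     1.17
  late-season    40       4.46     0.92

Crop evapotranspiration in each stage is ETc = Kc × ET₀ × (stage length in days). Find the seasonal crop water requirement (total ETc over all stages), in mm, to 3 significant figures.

693 mm

initial: 1.04 × 4.83 × 30 = 150.70 mm
development: 1.19 × 5.54 × 40 = 263.70 mm
mid-season: 1.17 × 6.55 × 15 = 114.95 mm
late-season: 0.92 × 4.46 × 40 = 164.13 mm
Seasonal total = 693.48 mm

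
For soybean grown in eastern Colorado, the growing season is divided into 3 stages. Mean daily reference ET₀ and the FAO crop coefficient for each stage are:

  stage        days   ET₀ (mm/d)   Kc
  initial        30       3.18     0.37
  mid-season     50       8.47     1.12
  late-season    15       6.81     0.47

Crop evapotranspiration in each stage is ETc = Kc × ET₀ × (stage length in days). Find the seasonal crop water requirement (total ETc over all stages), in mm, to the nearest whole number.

558 mm

initial: 0.37 × 3.18 × 30 = 35.30 mm
mid-season: 1.12 × 8.47 × 50 = 474.32 mm
late-season: 0.47 × 6.81 × 15 = 48.01 mm
Seasonal total = 557.63 mm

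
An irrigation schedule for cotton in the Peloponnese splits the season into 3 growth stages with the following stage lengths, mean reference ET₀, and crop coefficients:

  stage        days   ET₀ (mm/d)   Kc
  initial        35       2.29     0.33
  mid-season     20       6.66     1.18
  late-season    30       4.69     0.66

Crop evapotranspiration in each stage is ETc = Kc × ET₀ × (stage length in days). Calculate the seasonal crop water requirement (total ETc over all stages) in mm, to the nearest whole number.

initial: 0.33 × 2.29 × 35 = 26.45 mm
mid-season: 1.18 × 6.66 × 20 = 157.18 mm
late-season: 0.66 × 4.69 × 30 = 92.86 mm
Seasonal total = 276.49 mm

276 mm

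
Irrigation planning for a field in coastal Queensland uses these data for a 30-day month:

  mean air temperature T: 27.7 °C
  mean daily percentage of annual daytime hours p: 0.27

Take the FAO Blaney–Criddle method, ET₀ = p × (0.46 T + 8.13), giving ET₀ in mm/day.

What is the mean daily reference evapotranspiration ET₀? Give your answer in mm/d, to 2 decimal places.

ET₀ = 0.27 × (0.46 × 27.7 + 8.13) = 0.27 × 20.872 = 5.6354 mm/d

5.64 mm/d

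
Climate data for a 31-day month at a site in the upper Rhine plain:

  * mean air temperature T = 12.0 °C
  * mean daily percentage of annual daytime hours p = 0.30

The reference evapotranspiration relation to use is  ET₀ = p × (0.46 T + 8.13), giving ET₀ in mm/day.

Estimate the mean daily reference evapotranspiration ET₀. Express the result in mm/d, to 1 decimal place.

4.1 mm/d

ET₀ = 0.30 × (0.46 × 12.0 + 8.13) = 0.30 × 13.650 = 4.0950 mm/d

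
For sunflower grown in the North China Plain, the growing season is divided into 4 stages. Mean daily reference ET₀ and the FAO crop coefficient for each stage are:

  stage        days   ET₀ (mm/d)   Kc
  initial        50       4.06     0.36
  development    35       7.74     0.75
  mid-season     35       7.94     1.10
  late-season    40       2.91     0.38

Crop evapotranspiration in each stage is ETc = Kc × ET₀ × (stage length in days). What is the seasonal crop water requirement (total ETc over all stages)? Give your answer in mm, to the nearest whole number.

626 mm

initial: 0.36 × 4.06 × 50 = 73.08 mm
development: 0.75 × 7.74 × 35 = 203.18 mm
mid-season: 1.10 × 7.94 × 35 = 305.69 mm
late-season: 0.38 × 2.91 × 40 = 44.23 mm
Seasonal total = 626.18 mm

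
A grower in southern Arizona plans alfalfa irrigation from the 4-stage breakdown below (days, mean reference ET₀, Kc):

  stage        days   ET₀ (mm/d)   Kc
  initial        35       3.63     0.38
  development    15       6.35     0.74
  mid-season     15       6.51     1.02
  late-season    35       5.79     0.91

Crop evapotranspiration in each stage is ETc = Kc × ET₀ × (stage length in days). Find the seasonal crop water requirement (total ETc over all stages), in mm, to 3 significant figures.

403 mm

initial: 0.38 × 3.63 × 35 = 48.28 mm
development: 0.74 × 6.35 × 15 = 70.49 mm
mid-season: 1.02 × 6.51 × 15 = 99.60 mm
late-season: 0.91 × 5.79 × 35 = 184.41 mm
Seasonal total = 402.78 mm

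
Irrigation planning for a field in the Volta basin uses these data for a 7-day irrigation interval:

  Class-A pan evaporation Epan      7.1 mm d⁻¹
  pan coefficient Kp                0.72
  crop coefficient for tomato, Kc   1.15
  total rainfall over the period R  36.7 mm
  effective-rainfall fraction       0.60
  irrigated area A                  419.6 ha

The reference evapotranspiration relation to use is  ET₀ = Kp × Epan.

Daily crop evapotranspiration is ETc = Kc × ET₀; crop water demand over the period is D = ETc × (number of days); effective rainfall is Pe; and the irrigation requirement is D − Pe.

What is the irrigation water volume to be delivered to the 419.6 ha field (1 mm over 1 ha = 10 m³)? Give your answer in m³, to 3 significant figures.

80300 m³

ET₀ = 0.72 × 7.1 = 5.1120 mm/d
ETc = Kc × ET₀ = 1.15 × 5.1120 = 5.8788 mm/d
Crop demand D = ETc × 7 d = 5.8788 × 7 = 41.152 mm
Pe = 0.60 × 36.7 = 22.020 mm
D − Pe = 41.152 − 22.020 = 19.132 mm
Volume = 19.132 mm × 419.6 ha × 10 = 80277.9 m³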